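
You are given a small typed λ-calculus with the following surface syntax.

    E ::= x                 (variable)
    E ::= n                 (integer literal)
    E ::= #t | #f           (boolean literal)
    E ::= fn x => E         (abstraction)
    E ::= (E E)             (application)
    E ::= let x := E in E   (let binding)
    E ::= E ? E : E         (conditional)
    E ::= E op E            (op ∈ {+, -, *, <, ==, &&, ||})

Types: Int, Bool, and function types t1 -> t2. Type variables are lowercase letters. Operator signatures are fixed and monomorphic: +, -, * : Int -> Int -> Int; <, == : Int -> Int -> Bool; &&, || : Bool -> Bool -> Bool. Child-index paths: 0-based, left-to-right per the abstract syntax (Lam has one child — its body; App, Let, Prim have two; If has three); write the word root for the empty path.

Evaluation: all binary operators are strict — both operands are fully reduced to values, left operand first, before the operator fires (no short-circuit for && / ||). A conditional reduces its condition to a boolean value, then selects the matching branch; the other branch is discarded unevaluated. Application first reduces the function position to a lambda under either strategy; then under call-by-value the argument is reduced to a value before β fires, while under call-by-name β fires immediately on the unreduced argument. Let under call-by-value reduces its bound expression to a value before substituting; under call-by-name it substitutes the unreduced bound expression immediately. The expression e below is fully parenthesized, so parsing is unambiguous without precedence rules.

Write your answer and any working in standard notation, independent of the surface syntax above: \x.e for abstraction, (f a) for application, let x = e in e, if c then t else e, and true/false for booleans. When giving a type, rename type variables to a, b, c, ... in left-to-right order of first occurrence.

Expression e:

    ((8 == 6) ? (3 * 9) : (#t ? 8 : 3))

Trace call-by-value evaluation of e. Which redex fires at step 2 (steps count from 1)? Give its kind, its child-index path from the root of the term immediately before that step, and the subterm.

Working:
step 0: (if (8 == 6) then (3 * 9) else (if true then 8 else 3))
step 1: [delta@0] (if false then (3 * 9) else (if true then 8 else 3))
step 2: [if@root] (if true then 8 else 3)

Answer: if at root : (if false then (3 * 9) else (if true then 8 else 3))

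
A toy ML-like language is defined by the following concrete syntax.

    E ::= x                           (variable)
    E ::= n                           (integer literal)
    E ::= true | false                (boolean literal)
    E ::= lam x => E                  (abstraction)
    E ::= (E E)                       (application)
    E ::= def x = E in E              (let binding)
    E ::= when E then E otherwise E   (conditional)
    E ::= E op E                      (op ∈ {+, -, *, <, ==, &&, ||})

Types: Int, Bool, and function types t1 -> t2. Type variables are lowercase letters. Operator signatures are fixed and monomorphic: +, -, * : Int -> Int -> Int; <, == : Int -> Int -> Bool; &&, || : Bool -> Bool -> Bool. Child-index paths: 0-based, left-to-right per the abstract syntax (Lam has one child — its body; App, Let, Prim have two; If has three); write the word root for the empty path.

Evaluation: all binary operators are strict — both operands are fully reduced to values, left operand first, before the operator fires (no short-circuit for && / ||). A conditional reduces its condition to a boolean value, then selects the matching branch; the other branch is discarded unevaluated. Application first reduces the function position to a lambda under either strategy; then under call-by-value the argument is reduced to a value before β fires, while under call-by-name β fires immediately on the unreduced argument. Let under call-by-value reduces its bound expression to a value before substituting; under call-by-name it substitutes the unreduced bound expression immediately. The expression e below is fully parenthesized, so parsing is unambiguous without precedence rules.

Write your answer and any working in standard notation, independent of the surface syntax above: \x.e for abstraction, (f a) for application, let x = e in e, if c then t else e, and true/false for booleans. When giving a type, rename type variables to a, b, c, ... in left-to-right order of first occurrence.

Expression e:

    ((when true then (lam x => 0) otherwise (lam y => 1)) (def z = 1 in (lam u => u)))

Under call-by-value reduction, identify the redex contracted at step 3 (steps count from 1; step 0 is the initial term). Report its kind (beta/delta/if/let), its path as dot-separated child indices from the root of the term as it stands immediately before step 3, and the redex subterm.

Working:
step 0: ((if true then (\x.0) else (\y.1)) (let z = 1 in (\u.u)))
step 1: [if@0] ((\x.0) (let z = 1 in (\u.u)))
step 2: [let@1] ((\x.0) (\u.u))
step 3: [beta@root] 0

Answer: beta at root : ((\x.0) (\u.u))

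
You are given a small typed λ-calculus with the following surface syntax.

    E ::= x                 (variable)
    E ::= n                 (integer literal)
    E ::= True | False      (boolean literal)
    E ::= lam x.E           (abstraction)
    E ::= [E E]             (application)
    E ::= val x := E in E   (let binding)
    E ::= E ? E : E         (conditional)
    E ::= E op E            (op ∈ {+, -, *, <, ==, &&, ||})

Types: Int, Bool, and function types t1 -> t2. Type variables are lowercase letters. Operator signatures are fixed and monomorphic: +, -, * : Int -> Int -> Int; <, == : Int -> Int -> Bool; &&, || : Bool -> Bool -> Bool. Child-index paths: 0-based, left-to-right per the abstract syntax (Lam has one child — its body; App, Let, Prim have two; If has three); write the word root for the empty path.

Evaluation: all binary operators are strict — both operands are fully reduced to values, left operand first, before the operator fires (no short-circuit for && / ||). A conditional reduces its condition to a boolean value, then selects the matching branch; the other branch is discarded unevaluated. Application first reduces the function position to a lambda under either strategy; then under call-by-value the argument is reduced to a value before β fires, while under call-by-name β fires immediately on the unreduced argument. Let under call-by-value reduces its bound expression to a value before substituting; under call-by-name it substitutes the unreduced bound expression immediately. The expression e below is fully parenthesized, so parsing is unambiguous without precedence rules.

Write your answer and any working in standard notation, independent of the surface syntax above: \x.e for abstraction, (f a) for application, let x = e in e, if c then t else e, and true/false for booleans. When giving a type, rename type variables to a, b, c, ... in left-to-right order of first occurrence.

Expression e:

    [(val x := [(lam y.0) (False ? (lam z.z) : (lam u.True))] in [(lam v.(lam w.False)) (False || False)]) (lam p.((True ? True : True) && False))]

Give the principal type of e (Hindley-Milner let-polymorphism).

Trace:
\y._ : a -> Int
  unify Bool ~ Bool
z : b
\z._ : b -> b
\u._ : c -> Bool
  unify b -> b ~ c -> Bool
  unify b ~ c
  unify c ~ Bool
  unify a -> Int ~ (Bool -> Bool) -> d
  unify a ~ Bool -> Bool
  unify Int ~ d
_ _ : Int
let x : Int
\w._ : f -> Bool
\v._ : e -> f -> Bool
  unify Bool ~ Bool
  unify Bool ~ Bool
  unify e -> f -> Bool ~ Bool -> g
  unify e ~ Bool
  unify f -> Bool ~ g
_ _ : f -> Bool
  unify Bool ~ Bool
  unify Bool ~ Bool
  unify Bool ~ Bool
  unify Bool ~ Bool
\p._ : h -> Bool
  unify f -> Bool ~ (h -> Bool) -> i
  unify f ~ h -> Bool
  unify Bool ~ i
_ _ : Bool

Answer: Bool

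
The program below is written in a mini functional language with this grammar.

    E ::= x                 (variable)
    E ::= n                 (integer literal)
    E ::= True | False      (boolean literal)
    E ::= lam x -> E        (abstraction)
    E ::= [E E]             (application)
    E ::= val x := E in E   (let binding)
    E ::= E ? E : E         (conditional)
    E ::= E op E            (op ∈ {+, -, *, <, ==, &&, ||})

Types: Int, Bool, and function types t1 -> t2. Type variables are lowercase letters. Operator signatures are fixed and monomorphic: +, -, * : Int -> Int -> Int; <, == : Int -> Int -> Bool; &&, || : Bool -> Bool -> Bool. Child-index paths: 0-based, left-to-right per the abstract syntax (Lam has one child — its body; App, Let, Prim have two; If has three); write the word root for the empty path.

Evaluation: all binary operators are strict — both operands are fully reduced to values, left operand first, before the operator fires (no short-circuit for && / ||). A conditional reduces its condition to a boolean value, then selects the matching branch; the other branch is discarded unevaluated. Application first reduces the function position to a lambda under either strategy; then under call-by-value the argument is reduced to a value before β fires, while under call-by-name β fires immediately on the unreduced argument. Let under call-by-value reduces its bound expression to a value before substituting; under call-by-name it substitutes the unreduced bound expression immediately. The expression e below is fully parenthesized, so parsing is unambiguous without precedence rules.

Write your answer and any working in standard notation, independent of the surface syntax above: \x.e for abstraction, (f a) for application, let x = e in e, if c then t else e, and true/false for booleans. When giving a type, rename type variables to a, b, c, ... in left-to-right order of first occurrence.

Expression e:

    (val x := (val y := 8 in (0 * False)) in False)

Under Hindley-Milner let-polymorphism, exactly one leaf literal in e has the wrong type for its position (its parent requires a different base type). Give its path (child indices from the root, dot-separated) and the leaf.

Answer: 0.1.1 : false

Trace:
let y : Int
  unify Int ~ Int
  unify Bool ~ Int
  FAIL: mismatch Bool ~ Int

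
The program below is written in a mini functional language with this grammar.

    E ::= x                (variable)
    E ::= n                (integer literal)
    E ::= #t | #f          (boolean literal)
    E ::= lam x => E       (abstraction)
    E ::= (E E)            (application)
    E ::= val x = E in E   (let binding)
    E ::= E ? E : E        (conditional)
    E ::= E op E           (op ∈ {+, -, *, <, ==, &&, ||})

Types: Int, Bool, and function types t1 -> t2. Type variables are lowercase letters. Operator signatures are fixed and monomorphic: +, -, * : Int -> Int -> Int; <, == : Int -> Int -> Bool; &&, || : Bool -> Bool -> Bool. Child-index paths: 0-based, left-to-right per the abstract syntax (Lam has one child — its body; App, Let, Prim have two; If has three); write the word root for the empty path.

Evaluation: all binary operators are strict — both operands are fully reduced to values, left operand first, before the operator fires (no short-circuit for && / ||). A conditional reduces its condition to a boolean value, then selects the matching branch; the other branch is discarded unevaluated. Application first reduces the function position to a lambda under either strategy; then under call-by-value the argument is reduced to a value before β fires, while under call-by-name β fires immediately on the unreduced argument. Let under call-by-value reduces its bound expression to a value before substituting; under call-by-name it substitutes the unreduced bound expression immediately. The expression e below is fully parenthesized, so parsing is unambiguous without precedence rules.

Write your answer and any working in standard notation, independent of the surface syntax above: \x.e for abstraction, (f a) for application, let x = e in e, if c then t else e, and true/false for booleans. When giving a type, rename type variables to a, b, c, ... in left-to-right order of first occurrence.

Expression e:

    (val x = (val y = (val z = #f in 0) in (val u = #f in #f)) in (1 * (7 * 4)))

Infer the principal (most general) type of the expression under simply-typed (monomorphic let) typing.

Answer: Int

Trace:
let z : Bool
let y : Int
let u : Bool
let x : Bool
  unify Int ~ Int
  unify Int ~ Int
  unify Int ~ Int
  unify Int ~ Int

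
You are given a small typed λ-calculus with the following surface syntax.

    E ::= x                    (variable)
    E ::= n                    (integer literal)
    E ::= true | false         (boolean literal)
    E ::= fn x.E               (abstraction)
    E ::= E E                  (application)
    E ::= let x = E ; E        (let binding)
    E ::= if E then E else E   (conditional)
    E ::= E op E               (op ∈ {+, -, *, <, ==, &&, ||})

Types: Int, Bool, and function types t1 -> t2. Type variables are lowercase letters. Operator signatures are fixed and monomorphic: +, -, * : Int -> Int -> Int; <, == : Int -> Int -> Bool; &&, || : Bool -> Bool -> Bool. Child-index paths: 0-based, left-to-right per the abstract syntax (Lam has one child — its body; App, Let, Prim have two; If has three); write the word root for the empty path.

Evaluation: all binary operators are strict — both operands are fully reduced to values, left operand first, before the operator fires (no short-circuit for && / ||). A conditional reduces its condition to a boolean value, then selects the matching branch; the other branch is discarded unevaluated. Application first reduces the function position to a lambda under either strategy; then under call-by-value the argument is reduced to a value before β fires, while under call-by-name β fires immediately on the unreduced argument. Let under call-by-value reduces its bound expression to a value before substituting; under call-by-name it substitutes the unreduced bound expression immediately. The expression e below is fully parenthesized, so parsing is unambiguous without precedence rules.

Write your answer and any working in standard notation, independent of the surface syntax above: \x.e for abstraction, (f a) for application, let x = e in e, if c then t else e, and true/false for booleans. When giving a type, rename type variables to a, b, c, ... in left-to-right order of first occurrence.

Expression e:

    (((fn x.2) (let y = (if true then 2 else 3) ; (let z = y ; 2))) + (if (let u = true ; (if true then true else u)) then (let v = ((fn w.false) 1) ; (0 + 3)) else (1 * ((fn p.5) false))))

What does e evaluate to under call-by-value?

Working:
step 0: (((\x.2) (let y = (if true then 2 else 3) in (let z = y in 2))) + (if (let u = true in (if true then true else u)) then (let v = ((\w.false) 1) in (0 + 3)) else (1 * ((\p.5) false))))
step 1: [if@0.1.0] (((\x.2) (let y = 2 in (let z = y in 2))) + (if (let u = true in (if true then true else u)) then (let v = ((\w.false) 1) in (0 + 3)) else (1 * ((\p.5) false))))
step 2: [let@0.1] (((\x.2) (let z = 2 in 2)) + (if (let u = true in (if true then true else u)) then (let v = ((\w.false) 1) in (0 + 3)) else (1 * ((\p.5) false))))
step 3: [let@0.1] (((\x.2) 2) + (if (let u = true in (if true then true else u)) then (let v = ((\w.false) 1) in (0 + 3)) else (1 * ((\p.5) false))))
step 4: [beta@0] (2 + (if (let u = true in (if true then true else u)) then (let v = ((\w.false) 1) in (0 + 3)) else (1 * ((\p.5) false))))
step 5: [let@1.0] (2 + (if (if true then true else true) then (let v = ((\w.false) 1) in (0 + 3)) else (1 * ((\p.5) false))))
step 6: [if@1.0] (2 + (if true then (let v = ((\w.false) 1) in (0 + 3)) else (1 * ((\p.5) false))))
step 7: [if@1] (2 + (let v = ((\w.false) 1) in (0 + 3)))
step 8: [beta@1.0] (2 + (let v = false in (0 + 3)))
step 9: [let@1] (2 + (0 + 3))
step 10: [delta@1] (2 + 3)
step 11: [delta@root] 5

Answer: 5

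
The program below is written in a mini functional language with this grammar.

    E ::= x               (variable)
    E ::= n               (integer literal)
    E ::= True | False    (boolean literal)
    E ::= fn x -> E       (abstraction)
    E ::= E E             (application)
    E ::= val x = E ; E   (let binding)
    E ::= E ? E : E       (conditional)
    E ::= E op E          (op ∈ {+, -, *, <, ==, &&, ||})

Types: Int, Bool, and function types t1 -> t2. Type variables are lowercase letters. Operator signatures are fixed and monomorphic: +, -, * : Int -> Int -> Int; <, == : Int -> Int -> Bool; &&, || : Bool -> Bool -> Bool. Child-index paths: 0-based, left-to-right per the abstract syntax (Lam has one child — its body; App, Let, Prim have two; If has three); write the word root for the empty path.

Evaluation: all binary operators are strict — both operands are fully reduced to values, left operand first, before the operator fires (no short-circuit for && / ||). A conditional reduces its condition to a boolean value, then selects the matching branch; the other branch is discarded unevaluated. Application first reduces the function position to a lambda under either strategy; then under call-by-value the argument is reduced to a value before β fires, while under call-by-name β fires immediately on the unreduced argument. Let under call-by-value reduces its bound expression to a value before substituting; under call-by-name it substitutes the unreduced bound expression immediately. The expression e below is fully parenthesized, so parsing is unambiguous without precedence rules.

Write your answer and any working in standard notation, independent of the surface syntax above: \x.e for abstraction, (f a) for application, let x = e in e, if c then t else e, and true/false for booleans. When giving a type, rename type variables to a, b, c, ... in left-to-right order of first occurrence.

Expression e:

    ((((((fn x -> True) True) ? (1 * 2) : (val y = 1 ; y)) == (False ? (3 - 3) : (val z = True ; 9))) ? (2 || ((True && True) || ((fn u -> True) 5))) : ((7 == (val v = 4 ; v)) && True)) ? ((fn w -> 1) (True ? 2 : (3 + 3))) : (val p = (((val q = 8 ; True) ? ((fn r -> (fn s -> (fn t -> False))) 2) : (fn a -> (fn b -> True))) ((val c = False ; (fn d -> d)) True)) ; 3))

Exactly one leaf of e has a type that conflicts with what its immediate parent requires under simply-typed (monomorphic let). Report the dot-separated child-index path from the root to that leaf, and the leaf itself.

Working:
\x._ : a -> Bool
  unify a -> Bool ~ Bool -> b
  unify a ~ Bool
  unify Bool ~ b
_ _ : Bool
  unify Bool ~ Bool
  unify Int ~ Int
  unify Int ~ Int
let y : Int
y : Int
  unify Int ~ Int
  unify Int ~ Int
  unify Bool ~ Bool
  unify Int ~ Int
  unify Int ~ Int
let z : Bool
  unify Int ~ Int
  unify Int ~ Int
  unify Bool ~ Bool
  unify Int ~ Bool
  FAIL: mismatch Int ~ Bool

Answer: 0.1.0 : 2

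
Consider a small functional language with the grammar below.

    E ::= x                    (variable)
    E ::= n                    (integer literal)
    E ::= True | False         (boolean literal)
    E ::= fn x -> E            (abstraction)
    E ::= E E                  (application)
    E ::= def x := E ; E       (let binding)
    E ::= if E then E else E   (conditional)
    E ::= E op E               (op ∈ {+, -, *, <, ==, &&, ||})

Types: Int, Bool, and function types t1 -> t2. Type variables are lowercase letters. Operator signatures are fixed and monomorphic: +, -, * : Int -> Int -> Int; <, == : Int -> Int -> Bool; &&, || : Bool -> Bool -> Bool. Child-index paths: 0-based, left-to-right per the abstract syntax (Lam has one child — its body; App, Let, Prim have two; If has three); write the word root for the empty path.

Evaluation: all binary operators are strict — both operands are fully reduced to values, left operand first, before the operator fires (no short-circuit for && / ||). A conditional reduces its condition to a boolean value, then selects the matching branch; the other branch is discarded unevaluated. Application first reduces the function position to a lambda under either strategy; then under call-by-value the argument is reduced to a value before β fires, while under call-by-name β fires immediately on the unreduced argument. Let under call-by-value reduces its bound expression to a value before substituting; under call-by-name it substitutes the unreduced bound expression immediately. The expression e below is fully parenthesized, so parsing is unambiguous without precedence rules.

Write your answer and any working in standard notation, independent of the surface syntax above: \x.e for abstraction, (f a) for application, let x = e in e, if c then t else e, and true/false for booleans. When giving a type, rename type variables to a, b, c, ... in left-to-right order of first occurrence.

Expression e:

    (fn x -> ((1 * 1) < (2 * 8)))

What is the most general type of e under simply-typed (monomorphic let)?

Answer: a -> Bool

Derivation:
  unify Int ~ Int
  unify Int ~ Int
  unify Int ~ Int
  unify Int ~ Int
  unify Int ~ Int
  unify Int ~ Int
\x._ : a -> Bool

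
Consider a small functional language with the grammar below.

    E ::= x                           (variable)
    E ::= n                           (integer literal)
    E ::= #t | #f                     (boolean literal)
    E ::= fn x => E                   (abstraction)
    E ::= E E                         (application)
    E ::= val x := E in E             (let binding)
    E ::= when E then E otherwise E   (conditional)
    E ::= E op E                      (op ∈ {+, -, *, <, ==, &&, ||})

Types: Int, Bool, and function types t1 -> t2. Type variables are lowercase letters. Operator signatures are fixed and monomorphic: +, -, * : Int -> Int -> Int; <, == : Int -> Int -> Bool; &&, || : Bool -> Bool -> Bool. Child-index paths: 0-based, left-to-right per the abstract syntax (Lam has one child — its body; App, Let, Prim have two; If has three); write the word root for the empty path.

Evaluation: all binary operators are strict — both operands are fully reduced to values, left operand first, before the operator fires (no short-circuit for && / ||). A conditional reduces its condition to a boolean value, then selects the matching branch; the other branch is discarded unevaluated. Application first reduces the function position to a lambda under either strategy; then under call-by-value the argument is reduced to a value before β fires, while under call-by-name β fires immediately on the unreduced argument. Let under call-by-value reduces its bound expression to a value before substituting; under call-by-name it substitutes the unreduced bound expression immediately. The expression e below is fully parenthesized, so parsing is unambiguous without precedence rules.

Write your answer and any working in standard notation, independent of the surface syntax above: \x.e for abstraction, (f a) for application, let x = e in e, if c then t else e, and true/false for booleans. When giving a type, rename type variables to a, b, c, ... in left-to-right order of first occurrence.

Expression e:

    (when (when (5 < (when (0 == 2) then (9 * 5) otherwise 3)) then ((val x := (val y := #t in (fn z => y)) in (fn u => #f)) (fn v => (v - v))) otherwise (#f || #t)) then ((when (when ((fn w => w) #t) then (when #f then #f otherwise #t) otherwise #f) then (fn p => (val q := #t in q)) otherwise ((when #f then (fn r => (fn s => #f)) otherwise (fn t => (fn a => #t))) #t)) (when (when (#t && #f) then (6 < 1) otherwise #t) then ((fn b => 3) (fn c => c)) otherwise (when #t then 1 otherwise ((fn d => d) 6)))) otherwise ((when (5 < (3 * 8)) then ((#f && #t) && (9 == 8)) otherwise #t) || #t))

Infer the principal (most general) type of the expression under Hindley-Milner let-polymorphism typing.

Derivation:
  unify Int ~ Int
  unify Int ~ Int
  unify Int ~ Int
  unify Bool ~ Bool
  unify Int ~ Int
  unify Int ~ Int
  unify Int ~ Int
  unify Int ~ Int
  unify Bool ~ Bool
let y : Bool
y : Bool
\z._ : a -> Bool
let x : forall. a -> Bool
\u._ : b -> Bool
v : c
  unify c ~ Int
v : Int
  unify Int ~ Int
\v._ : Int -> Int
  unify b -> Bool ~ (Int -> Int) -> d
  unify b ~ Int -> Int
  unify Bool ~ d
_ _ : Bool
  unify Bool ~ Bool
  unify Bool ~ Bool
  unify Bool ~ Bool
  unify Bool ~ Bool
w : e
\w._ : e -> e
  unify e -> e ~ Bool -> f
  unify e ~ Bool
  unify Bool ~ f
_ _ : Bool
  unify Bool ~ Bool
  unify Bool ~ Bool
  unify Bool ~ Bool
  unify Bool ~ Bool
  unify Bool ~ Bool
let q : Bool
q : Bool
\p._ : g -> Bool
  unify Bool ~ Bool
\s._ : i -> Bool
\r._ : h -> i -> Bool
\a._ : k -> Bool
\t._ : j -> k -> Bool
  unify h -> i -> Bool ~ j -> k -> Bool
  unify h ~ j
  unify i -> Bool ~ k -> Bool
  unify i ~ k
  unify Bool ~ Bool
  unify j -> k -> Bool ~ Bool -> l
  unify j ~ Bool
  unify k -> Bool ~ l
_ _ : k -> Bool
  unify g -> Bool ~ k -> Bool
  unify g ~ k
  unify Bool ~ Bool
  unify Bool ~ Bool
  unify Bool ~ Bool
  unify Bool ~ Bool
  unify Int ~ Int
  unify Int ~ Int
  unify Bool ~ Bool
  unify Bool ~ Bool
\b._ : m -> Int
c : n
\c._ : n -> n
  unify m -> Int ~ (n -> n) -> o
  unify m ~ n -> n
  unify Int ~ o
_ _ : Int
  unify Bool ~ Bool
d : p
\d._ : p -> p
  unify p -> p ~ Int -> q
  unify p ~ Int
  unify Int ~ q
_ _ : Int
  unify Int ~ Int
  unify Int ~ Int
  unify k -> Bool ~ Int -> r
  unify k ~ Int
  unify Bool ~ r
_ _ : Bool
  unify Int ~ Int
  unify Int ~ Int
  unify Int ~ Int
  unify Int ~ Int
  unify Bool ~ Bool
  unify Bool ~ Bool
  unify Bool ~ Bool
  unify Bool ~ Bool
  unify Int ~ Int
  unify Int ~ Int
  unify Bool ~ Bool
  unify Bool ~ Bool
  unify Bool ~ Bool
  unify Bool ~ Bool
  unify Bool ~ Bool

Answer: Bool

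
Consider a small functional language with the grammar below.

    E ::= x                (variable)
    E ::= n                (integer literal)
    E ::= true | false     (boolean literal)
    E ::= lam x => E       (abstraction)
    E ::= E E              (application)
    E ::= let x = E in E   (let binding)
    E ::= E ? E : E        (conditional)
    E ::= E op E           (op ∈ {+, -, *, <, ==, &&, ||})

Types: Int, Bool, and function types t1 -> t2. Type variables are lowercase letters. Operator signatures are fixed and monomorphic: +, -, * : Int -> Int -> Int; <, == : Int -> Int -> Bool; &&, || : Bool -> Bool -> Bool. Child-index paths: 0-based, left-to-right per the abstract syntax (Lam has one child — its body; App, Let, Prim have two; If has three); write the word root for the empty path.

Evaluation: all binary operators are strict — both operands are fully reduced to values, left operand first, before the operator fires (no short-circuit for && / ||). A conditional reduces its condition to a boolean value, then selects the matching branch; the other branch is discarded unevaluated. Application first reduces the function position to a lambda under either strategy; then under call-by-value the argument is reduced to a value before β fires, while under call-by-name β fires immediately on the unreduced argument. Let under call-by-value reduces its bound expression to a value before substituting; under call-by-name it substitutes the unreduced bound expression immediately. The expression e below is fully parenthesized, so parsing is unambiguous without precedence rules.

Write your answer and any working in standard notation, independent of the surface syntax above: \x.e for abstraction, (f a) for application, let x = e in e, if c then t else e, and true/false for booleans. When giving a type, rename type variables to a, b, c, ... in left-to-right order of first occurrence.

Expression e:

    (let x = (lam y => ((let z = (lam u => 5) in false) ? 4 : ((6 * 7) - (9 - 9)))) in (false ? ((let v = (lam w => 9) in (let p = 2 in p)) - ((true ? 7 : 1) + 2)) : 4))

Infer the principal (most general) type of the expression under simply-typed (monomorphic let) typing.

Answer: Int

Trace:
\u._ : b -> Int
let z : b -> Int
  unify Bool ~ Bool
  unify Int ~ Int
  unify Int ~ Int
  unify Int ~ Int
  unify Int ~ Int
  unify Int ~ Int
  unify Int ~ Int
  unify Int ~ Int
\y._ : a -> Int
let x : a -> Int
  unify Bool ~ Bool
\w._ : c -> Int
let v : c -> Int
let p : Int
p : Int
  unify Int ~ Int
  unify Bool ~ Bool
  unify Int ~ Int
  unify Int ~ Int
  unify Int ~ Int
  unify Int ~ Int
  unify Int ~ Int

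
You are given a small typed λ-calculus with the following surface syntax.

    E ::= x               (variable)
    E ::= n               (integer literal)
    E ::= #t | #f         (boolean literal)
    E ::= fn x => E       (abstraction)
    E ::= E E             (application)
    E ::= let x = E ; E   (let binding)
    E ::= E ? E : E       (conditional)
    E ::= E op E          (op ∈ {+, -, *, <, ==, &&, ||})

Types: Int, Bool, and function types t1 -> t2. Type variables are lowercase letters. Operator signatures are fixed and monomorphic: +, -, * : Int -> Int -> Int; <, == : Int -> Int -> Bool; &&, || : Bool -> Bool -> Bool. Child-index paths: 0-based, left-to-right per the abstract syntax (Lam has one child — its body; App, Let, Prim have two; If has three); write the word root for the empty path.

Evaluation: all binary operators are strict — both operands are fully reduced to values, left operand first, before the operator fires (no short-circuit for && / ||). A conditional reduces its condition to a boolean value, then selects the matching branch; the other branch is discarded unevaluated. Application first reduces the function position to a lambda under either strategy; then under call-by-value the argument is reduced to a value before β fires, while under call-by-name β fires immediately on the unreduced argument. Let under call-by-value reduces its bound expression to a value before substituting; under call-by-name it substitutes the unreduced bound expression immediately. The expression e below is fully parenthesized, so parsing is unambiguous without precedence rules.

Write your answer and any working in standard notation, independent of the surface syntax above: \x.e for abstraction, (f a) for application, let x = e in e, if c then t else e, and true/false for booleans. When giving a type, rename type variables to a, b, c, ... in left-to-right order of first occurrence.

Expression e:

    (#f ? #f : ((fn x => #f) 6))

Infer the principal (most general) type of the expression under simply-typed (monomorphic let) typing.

Working:
  unify Bool ~ Bool
\x._ : a -> Bool
  unify a -> Bool ~ Int -> b
  unify a ~ Int
  unify Bool ~ b
_ _ : Bool
  unify Bool ~ Bool

Answer: Bool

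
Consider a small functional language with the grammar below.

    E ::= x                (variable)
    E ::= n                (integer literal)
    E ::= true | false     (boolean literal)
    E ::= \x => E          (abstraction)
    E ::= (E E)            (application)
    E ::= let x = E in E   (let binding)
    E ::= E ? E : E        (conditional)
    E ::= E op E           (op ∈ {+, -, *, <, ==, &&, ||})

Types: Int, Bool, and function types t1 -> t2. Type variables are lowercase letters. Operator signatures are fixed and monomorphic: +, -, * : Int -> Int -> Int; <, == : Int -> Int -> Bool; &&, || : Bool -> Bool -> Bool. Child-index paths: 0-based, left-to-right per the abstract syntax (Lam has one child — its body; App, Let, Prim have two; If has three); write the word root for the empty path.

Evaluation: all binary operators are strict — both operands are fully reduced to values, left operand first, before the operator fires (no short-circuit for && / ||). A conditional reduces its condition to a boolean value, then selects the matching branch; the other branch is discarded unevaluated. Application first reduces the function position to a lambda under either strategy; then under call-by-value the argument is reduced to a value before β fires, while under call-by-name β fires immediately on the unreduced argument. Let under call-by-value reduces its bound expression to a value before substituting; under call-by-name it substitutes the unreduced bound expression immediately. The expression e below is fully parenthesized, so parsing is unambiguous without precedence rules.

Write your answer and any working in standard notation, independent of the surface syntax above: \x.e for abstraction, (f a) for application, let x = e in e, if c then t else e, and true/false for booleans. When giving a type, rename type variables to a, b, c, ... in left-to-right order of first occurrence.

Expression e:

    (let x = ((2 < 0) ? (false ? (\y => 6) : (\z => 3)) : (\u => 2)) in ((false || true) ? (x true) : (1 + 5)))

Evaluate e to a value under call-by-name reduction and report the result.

Trace:
step 0: (let x = (if (2 < 0) then (if false then (\y.6) else (\z.3)) else (\u.2)) in (if (false || true) then (x true) else (1 + 5)))
step 1: [let@root] (if (false || true) then ((if (2 < 0) then (if false then (\y.6) else (\z.3)) else (\u.2)) true) else (1 + 5))
step 2: [delta@0] (if true then ((if (2 < 0) then (if false then (\y.6) else (\z.3)) else (\u.2)) true) else (1 + 5))
step 3: [if@root] ((if (2 < 0) then (if false then (\y.6) else (\z.3)) else (\u.2)) true)
step 4: [delta@0.0] ((if false then (if false then (\y.6) else (\z.3)) else (\u.2)) true)
step 5: [if@0] ((\u.2) true)
step 6: [beta@root] 2

Answer: 2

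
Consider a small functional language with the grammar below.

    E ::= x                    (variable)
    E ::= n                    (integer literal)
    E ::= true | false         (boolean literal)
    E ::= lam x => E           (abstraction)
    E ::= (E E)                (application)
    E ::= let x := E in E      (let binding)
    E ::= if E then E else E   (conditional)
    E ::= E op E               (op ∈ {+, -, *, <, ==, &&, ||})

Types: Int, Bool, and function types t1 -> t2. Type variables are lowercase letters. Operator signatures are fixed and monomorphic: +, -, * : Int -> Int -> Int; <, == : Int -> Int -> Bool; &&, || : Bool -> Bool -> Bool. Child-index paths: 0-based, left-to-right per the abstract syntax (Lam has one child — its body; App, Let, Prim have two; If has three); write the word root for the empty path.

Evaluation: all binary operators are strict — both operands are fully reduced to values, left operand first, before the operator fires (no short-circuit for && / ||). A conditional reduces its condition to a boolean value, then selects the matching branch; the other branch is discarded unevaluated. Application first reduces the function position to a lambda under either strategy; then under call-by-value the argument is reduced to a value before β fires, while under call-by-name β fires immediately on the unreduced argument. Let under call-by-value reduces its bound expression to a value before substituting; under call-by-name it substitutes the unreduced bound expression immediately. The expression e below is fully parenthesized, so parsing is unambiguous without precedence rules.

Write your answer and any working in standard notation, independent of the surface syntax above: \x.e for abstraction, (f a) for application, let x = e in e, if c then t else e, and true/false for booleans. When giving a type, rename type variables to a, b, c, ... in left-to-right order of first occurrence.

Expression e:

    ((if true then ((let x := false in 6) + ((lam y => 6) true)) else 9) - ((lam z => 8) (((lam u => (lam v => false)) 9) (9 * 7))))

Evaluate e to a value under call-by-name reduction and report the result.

Answer: 4

Working:
step 0: ((if true then ((let x = false in 6) + ((\y.6) true)) else 9) - ((\z.8) (((\u.(\v.false)) 9) (9 * 7))))
step 1: [if@0] (((let x = false in 6) + ((\y.6) true)) - ((\z.8) (((\u.(\v.false)) 9) (9 * 7))))
step 2: [let@0.0] ((6 + ((\y.6) true)) - ((\z.8) (((\u.(\v.false)) 9) (9 * 7))))
step 3: [beta@0.1] ((6 + 6) - ((\z.8) (((\u.(\v.false)) 9) (9 * 7))))
step 4: [delta@0] (12 - ((\z.8) (((\u.(\v.false)) 9) (9 * 7))))
step 5: [beta@1] (12 - 8)
step 6: [delta@root] 4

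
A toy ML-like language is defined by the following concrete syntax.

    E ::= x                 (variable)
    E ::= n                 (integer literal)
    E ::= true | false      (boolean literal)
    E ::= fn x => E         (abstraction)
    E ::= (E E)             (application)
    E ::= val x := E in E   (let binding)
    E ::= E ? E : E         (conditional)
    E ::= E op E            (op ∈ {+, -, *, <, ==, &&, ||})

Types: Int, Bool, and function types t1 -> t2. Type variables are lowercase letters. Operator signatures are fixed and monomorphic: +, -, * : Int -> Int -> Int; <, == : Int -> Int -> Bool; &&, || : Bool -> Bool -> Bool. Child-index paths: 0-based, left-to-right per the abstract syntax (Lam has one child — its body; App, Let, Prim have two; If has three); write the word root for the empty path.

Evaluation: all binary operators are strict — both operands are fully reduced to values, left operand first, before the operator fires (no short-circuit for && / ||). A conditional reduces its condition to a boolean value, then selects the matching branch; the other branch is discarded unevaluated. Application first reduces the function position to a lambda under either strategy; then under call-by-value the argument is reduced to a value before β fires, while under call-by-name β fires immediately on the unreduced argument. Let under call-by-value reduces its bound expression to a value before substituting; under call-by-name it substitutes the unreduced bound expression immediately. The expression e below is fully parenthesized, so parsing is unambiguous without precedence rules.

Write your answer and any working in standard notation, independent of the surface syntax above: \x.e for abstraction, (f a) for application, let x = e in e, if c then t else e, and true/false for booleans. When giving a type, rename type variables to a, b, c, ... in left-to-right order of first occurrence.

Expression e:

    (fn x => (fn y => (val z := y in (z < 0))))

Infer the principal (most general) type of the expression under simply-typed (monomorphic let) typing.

Derivation:
y : b
let z : b
z : b
  unify b ~ Int
  unify Int ~ Int
\y._ : Int -> Bool
\x._ : a -> Int -> Bool

Answer: a -> Int -> Bool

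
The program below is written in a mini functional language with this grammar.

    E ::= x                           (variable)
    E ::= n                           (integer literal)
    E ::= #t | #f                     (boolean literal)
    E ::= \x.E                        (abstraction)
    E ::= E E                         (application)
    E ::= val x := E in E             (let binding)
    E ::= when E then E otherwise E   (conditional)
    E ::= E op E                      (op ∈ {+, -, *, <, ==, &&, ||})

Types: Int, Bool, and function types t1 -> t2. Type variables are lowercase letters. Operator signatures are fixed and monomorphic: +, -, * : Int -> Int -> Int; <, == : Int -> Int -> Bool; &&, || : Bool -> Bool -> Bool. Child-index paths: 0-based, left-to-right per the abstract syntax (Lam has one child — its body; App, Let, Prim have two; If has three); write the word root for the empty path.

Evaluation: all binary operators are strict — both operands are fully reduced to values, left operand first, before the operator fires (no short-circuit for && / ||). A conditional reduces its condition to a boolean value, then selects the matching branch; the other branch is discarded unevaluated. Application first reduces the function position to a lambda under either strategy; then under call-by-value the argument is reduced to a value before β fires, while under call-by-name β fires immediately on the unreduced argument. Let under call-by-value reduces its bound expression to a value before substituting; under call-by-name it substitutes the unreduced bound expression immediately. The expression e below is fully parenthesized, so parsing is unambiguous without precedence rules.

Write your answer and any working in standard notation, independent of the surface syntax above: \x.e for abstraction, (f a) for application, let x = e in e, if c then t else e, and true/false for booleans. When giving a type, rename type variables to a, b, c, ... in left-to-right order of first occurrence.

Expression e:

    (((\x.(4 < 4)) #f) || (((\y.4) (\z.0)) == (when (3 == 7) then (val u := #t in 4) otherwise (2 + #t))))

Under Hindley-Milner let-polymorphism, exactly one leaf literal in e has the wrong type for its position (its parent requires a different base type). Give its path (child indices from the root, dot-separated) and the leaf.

Trace:
  unify Int ~ Int
  unify Int ~ Int
\x._ : a -> Bool
  unify a -> Bool ~ Bool -> b
  unify a ~ Bool
  unify Bool ~ b
_ _ : Bool
  unify Bool ~ Bool
\y._ : c -> Int
\z._ : d -> Int
  unify c -> Int ~ (d -> Int) -> e
  unify c ~ d -> Int
  unify Int ~ e
_ _ : Int
  unify Int ~ Int
  unify Int ~ Int
  unify Int ~ Int
  unify Bool ~ Bool
let u : Bool
  unify Int ~ Int
  unify Bool ~ Int
  FAIL: mismatch Bool ~ Int

Answer: 1.1.2.1 : true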